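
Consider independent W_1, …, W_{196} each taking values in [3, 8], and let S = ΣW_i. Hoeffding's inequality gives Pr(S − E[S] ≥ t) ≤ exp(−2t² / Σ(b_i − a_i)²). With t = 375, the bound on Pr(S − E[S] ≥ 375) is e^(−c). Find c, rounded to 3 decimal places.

Σ(b_i − a_i)² = 196·(5)² = 4900.
c = 2t²/4900 = 2·375²/4900 = 57.3980.

57.398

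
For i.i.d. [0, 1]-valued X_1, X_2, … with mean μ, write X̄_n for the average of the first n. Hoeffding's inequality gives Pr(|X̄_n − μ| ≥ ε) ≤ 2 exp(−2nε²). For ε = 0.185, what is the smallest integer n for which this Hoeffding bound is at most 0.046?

56

Require 2·exp(−2nε²) ≤ 0.046, i.e. 2nε² ≥ ln(2/0.046) = 3.772261.
So n ≥ 3.772261 / (2·0.185²) = 55.110.
The smallest integer n is 56.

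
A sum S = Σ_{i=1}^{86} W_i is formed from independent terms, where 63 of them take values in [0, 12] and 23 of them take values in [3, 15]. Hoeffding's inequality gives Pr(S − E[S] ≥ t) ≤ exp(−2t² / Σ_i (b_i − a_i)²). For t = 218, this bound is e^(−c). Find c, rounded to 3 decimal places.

Σ(b_i − a_i)² = 63·12² + 23·12² = 12384.
c = 2t² / 12384 = 2·218² / 12384 = 7.6751.

7.675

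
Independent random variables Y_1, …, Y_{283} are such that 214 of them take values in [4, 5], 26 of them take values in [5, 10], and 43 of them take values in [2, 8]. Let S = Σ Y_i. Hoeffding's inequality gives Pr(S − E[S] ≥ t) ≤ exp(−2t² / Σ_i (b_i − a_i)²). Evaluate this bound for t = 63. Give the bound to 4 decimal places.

0.0372

Σ(b_i − a_i)² = 214·1² + 26·5² + 43·6² = 2412.
Exponent = 2·63² / 2412 = 3.29104.
Bound = exp(−3.29104) = 0.03721.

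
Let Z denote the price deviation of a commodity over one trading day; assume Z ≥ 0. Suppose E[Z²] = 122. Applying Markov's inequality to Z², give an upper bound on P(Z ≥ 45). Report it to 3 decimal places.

0.060

Since Z ≥ 0, the event {Z ≥ 45} is the same as {Z² ≥ 2025}.
Markov's inequality applied to Z² gives P(Z² ≥ 2025) ≤ E[Z²]/2025 = 122/2025 = 0.0602.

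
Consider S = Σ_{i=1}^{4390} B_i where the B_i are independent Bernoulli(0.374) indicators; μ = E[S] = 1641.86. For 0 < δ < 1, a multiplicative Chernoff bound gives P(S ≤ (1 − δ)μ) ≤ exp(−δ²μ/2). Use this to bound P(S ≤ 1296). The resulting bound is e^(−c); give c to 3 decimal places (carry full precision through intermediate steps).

36.428

Write 1296 = (1 − δ)μ, so δ = 1 − 1296/1641.86 = 0.2106513…
Then the exponent is δ²μ/2 = (μ − 1296)²/(2μ) = 36.427935.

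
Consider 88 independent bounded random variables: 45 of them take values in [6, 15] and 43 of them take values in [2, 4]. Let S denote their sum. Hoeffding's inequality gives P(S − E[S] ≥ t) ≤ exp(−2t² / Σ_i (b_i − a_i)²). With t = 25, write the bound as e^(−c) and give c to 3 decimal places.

Σ(b_i − a_i)² = 45·9² + 43·2² = 3817.
c = 2t² / 3817 = 2·25² / 3817 = 0.3275.

0.327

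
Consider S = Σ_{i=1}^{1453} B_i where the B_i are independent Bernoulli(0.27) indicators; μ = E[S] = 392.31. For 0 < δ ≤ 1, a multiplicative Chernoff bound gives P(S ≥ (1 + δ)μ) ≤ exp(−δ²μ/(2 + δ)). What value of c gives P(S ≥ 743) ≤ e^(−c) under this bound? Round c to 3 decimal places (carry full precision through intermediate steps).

108.326

Write 743 = (1 + δ)μ, so δ = 743/392.31 − 1 = 0.8939104…
Then the exponent is δ²μ/(2 + δ) = (743 − μ)² / (μ·(2 + δ)) = 108.325899.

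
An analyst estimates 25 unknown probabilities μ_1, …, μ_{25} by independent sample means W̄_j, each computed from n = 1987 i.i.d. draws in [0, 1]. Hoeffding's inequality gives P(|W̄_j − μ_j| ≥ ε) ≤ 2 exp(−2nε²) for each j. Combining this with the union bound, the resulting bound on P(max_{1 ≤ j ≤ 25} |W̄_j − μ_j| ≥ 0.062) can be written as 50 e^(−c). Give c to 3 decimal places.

Union bound over the 25 events: P(max_{1 ≤ j ≤ 25} |W̄_j − μ_j| ≥ 0.062) ≤ 25·2·exp(−2nε²) = 50 exp(−2·1987·0.062²).
So c = 2·1987·0.062² = 15.2761.

15.276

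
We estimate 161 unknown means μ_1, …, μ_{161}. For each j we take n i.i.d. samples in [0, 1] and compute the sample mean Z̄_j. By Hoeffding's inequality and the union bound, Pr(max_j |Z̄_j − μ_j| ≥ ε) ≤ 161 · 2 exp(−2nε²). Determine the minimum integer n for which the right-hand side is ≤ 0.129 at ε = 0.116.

Need 2·161·exp(−2nε²) ≤ 0.129, i.e. exp(−2nε²) ≤ 0.129/322.
So 2nε² ≥ ln(322/0.129) = 7.822494.
Hence n ≥ 7.822494/(2·0.116²) = 290.669.
The smallest integer n is 291.

291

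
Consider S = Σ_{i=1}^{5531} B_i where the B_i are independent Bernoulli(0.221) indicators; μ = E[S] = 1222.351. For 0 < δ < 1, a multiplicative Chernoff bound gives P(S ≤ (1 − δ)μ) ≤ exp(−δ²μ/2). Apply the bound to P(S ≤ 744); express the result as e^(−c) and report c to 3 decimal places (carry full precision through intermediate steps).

93.598

Write 744 = (1 − δ)μ, so δ = 1 − 744/1222.351 = 0.3913369…
Then the exponent is δ²μ/2 = (μ − 744)²/(2μ) = 93.598189.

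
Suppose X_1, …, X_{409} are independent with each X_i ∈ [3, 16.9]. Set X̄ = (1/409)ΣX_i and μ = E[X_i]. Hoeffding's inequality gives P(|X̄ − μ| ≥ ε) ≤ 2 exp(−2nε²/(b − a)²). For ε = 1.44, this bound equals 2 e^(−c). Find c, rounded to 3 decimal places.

c = 2nε²/(b − a)² = 2·409·1.44² / 13.9² = 8.7791.

8.779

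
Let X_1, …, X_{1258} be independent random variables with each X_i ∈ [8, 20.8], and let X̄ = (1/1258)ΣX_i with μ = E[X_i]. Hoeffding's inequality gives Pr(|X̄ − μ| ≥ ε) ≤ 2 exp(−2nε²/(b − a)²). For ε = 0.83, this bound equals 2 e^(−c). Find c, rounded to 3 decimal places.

10.579

c = 2nε²/(b − a)² = 2·1258·0.83² / 12.8² = 10.5791.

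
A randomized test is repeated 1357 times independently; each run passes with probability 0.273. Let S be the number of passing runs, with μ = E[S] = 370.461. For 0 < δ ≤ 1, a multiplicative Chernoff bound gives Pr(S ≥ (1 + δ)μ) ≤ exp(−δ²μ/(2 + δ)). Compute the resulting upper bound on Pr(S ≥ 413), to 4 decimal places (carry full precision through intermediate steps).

0.0993

Write 413 = (1 + δ)μ, so δ = 413/370.461 − 1 = 0.1148272…
Then the exponent is δ²μ/(2 + δ) = (413 − μ)² / (μ·(2 + δ)) = 2.309708.
Bound = exp(−2.309708) = 0.09929.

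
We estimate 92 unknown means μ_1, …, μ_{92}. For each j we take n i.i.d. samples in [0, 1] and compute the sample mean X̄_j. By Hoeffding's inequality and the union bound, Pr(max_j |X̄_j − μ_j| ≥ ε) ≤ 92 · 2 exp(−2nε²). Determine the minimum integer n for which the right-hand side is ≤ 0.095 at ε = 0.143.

186

Need 2·92·exp(−2nε²) ≤ 0.095, i.e. exp(−2nε²) ≤ 0.095/184.
So 2nε² ≥ ln(184/0.095) = 7.568814.
Hence n ≥ 7.568814/(2·0.143²) = 185.066.
The smallest integer n is 186.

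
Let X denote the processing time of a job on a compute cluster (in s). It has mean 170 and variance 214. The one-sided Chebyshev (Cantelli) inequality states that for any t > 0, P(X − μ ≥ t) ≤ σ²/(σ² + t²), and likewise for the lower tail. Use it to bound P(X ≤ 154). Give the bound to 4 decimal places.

Here σ² = 214 and t = 16, so σ² + t² = 470.
Cantelli's bound: 214/470 = 0.4553.

0.4553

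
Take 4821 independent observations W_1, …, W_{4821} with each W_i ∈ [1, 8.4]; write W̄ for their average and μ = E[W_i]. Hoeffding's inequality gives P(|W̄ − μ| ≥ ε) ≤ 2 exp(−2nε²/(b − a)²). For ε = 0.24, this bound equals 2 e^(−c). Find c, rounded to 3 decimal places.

10.142

c = 2nε²/(b − a)² = 2·4821·0.24² / 7.4² = 10.1421.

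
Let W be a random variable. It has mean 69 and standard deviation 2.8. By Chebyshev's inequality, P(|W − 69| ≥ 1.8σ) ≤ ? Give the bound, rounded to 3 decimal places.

0.309

Chebyshev: P(|W − μ| ≥ t) ≤ Var(W)/t².
Var(W) = σ² = 2.8² = 7.84.
t = 1.8·2.8 = 5.04.
Bound = 7.84 / 25.4016 = 0.3086.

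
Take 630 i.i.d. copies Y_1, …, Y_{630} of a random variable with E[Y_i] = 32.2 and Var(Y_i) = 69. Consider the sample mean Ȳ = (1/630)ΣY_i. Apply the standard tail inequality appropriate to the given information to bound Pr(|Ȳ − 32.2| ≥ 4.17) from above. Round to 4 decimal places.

0.0063

With mean and variance of each term known, Chebyshev's inequality bounds the deviation of the sum (or sample mean).
Var(Ȳ) = Var(Y_i)/n = 69/630 = 0.10952.
Chebyshev: Pr(|Ȳ − 32.2| ≥ 4.17) ≤ Var(Ȳ)/(4.17)² = 69/(630·4.17²) = 0.0063.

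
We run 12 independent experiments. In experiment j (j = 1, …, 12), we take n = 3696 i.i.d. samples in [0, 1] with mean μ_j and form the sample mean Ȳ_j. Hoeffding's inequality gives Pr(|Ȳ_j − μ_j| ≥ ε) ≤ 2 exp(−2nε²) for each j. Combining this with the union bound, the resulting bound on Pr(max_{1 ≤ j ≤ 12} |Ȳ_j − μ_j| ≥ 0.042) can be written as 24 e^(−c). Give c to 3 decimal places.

13.039

Union bound over the 12 events: Pr(max_{1 ≤ j ≤ 12} |Ȳ_j − μ_j| ≥ 0.042) ≤ 12·2·exp(−2nε²) = 24 exp(−2·3696·0.042²).
So c = 2·3696·0.042² = 13.0395.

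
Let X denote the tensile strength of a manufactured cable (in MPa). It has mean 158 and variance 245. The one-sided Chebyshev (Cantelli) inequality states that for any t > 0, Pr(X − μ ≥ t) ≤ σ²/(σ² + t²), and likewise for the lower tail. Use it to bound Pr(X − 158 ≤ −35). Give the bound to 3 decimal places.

0.167

Here σ² = 245 and t = 35, so σ² + t² = 1470.
Cantelli's bound: 245/1470 = 0.1667.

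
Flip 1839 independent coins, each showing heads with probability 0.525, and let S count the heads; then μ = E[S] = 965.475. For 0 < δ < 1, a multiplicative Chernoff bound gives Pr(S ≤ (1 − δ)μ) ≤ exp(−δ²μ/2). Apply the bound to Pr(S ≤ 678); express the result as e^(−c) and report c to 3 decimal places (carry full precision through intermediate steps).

Write 678 = (1 − δ)μ, so δ = 1 − 678/965.475 = 0.297755…
Then the exponent is δ²μ/2 = (μ − 678)²/(2μ) = 42.798558.

42.799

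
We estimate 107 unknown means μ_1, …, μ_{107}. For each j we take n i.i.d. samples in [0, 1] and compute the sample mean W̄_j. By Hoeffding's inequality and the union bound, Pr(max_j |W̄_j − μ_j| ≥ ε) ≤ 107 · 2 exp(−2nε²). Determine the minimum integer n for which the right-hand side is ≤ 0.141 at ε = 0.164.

137

Need 2·107·exp(−2nε²) ≤ 0.141, i.e. exp(−2nε²) ≤ 0.141/214.
So 2nε² ≥ ln(214/0.141) = 7.324971.
Hence n ≥ 7.324971/(2·0.164²) = 136.172.
The smallest integer n is 137.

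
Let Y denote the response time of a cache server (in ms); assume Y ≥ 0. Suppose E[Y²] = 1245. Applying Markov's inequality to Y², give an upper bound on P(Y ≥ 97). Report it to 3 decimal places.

Since Y ≥ 0, the event {Y ≥ 97} is the same as {Y² ≥ 9409}.
Markov's inequality applied to Y² gives P(Y² ≥ 9409) ≤ E[Y²]/9409 = 1245/9409 = 0.1323.

0.132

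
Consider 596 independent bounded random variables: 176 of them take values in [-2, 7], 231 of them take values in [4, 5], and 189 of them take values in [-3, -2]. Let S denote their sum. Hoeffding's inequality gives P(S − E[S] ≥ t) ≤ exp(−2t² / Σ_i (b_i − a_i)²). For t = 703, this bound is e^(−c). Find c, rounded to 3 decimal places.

Σ(b_i − a_i)² = 176·9² + 231·1² + 189·1² = 14676.
c = 2t² / 14676 = 2·703² / 14676 = 67.3493.

67.349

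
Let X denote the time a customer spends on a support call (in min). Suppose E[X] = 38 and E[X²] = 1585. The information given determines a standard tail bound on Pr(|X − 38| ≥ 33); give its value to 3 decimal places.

The first two moments determine the variance, so Chebyshev's inequality is the sharpest standard bound available.
Var(X) = E[X²] − (E[X])² = 1585 − 1444 = 141.
Chebyshev's inequality: Pr(|X − μ| ≥ t) ≤ Var(X)/t² = 141/1089 = 0.1295.

0.129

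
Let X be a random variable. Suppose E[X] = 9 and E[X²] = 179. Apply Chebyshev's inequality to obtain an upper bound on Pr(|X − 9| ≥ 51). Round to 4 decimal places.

0.0377

Var(X) = E[X²] − (E[X])² = 179 − 81 = 98.
Chebyshev's inequality: Pr(|X − μ| ≥ t) ≤ Var(X)/t² = 98/2601 = 0.0377.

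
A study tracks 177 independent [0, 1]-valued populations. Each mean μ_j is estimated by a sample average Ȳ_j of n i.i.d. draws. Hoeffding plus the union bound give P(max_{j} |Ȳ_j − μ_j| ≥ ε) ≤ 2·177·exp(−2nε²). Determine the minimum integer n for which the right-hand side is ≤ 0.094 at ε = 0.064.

Need 2·177·exp(−2nε²) ≤ 0.094, i.e. exp(−2nε²) ≤ 0.094/354.
So 2nε² ≥ ln(354/0.094) = 8.233757.
Hence n ≥ 8.233757/(2·0.064²) = 1005.097.
The smallest integer n is 1006.

1006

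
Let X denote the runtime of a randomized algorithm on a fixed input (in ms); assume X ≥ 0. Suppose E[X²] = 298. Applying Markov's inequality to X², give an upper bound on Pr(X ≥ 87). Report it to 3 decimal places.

0.039

Since X ≥ 0, the event {X ≥ 87} is the same as {X² ≥ 7569}.
Markov's inequality applied to X² gives Pr(X² ≥ 7569) ≤ E[X²]/7569 = 298/7569 = 0.0394.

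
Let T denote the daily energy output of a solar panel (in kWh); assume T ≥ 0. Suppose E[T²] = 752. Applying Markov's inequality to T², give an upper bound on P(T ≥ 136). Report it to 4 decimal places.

0.0407

Since T ≥ 0, the event {T ≥ 136} is the same as {T² ≥ 18496}.
Markov's inequality applied to T² gives P(T² ≥ 18496) ≤ E[T²]/18496 = 752/18496 = 0.0407.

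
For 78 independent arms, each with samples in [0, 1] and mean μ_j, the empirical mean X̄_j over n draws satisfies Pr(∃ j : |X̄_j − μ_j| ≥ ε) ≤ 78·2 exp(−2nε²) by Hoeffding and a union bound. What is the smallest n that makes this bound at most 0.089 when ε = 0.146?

Need 2·78·exp(−2nε²) ≤ 0.089, i.e. exp(−2nε²) ≤ 0.089/156.
So 2nε² ≥ ln(156/0.089) = 7.468975.
Hence n ≥ 7.468975/(2·0.146²) = 175.196.
The smallest integer n is 176.

176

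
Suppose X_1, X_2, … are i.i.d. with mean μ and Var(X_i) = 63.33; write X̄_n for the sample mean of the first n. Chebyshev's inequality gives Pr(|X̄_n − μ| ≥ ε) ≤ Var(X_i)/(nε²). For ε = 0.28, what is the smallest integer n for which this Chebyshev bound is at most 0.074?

Require 63.33/(n·0.28²) ≤ 0.074, i.e. n ≥ 63.33/(0.074·0.28²) = 10915.954.
The smallest integer n is 10916.

10916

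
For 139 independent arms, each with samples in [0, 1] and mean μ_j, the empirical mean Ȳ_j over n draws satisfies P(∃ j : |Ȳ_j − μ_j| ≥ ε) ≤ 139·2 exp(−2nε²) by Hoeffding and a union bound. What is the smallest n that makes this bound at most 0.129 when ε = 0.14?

Need 2·139·exp(−2nε²) ≤ 0.129, i.e. exp(−2nε²) ≤ 0.129/278.
So 2nε² ≥ ln(278/0.129) = 7.675564.
Hence n ≥ 7.675564/(2·0.14²) = 195.805.
The smallest integer n is 196.

196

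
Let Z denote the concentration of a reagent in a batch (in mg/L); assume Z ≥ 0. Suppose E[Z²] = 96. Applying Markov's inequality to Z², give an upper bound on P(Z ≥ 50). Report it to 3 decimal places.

0.038

Since Z ≥ 0, the event {Z ≥ 50} is the same as {Z² ≥ 2500}.
Markov's inequality applied to Z² gives P(Z² ≥ 2500) ≤ E[Z²]/2500 = 96/2500 = 0.0384.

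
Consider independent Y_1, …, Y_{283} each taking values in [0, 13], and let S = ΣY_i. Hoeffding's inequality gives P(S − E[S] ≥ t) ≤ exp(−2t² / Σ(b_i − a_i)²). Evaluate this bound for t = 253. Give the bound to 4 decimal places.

Σ(b_i − a_i)² = 283·(13)² = 47827.
Exponent = 2·253²/47827 = 2.6767.
Bound = exp(−2.6767) = 0.06879.

0.0688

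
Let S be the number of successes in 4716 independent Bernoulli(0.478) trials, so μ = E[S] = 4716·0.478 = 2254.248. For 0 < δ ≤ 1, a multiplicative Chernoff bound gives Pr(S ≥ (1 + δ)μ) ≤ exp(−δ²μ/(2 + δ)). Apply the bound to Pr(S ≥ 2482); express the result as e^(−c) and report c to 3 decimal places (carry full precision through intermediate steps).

10.952

Write 2482 = (1 + δ)μ, so δ = 2482/2254.248 − 1 = 0.1010324…
Then the exponent is δ²μ/(2 + δ) = (2482 − μ)² / (μ·(2 + δ)) = 10.951912.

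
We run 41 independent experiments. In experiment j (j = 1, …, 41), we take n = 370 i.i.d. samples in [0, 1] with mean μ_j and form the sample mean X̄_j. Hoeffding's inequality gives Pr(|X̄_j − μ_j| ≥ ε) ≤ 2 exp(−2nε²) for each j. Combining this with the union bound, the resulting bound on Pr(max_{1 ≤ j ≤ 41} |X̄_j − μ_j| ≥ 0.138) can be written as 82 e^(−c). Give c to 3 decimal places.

14.093

Union bound over the 41 events: Pr(max_{1 ≤ j ≤ 41} |X̄_j − μ_j| ≥ 0.138) ≤ 41·2·exp(−2nε²) = 82 exp(−2·370·0.138²).
So c = 2·370·0.138² = 14.0926.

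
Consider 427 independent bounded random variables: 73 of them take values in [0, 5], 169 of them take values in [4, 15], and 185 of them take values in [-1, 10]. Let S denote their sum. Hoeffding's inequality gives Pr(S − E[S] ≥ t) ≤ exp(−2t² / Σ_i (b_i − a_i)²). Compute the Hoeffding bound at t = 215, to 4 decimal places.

0.1262

Σ(b_i − a_i)² = 73·5² + 169·11² + 185·11² = 44659.
Exponent = 2·215² / 44659 = 2.07013.
Bound = exp(−2.07013) = 0.12617.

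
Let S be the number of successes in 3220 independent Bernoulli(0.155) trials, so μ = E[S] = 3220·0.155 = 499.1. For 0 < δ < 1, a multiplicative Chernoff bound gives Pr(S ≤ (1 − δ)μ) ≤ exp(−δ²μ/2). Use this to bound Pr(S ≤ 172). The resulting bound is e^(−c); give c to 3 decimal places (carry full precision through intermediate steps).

107.187

Write 172 = (1 − δ)μ, so δ = 1 − 172/499.1 = 0.6553797…
Then the exponent is δ²μ/2 = (μ − 172)²/(2μ) = 107.187347.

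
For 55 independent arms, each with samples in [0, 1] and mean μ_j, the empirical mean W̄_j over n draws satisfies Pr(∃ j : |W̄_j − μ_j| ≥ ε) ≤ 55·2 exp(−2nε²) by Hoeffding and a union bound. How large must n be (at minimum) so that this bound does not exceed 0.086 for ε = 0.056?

1141

Need 2·55·exp(−2nε²) ≤ 0.086, i.e. exp(−2nε²) ≤ 0.086/110.
So 2nε² ≥ ln(110/0.086) = 7.153888.
Hence n ≥ 7.153888/(2·0.056²) = 1140.607.
The smallest integer n is 1141.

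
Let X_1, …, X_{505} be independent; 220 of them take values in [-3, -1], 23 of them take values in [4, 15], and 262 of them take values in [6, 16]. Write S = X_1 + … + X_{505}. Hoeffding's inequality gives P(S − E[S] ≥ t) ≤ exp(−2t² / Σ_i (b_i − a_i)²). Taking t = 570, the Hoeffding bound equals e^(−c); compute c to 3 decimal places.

21.759

Σ(b_i − a_i)² = 220·2² + 23·11² + 262·10² = 29863.
c = 2t² / 29863 = 2·570² / 29863 = 21.7594.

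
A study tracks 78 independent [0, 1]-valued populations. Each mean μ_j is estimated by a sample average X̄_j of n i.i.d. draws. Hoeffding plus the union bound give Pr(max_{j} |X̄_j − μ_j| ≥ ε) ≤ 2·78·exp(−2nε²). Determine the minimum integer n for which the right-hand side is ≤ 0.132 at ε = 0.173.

119

Need 2·78·exp(−2nε²) ≤ 0.132, i.e. exp(−2nε²) ≤ 0.132/156.
So 2nε² ≥ ln(156/0.132) = 7.074809.
Hence n ≥ 7.074809/(2·0.173²) = 118.193.
The smallest integer n is 119.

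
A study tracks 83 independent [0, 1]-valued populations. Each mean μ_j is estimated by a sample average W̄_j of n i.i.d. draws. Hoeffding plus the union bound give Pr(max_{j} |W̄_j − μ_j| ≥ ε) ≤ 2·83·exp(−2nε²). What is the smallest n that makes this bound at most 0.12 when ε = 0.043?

Need 2·83·exp(−2nε²) ≤ 0.12, i.e. exp(−2nε²) ≤ 0.12/166.
So 2nε² ≥ ln(166/0.12) = 7.232251.
Hence n ≥ 7.232251/(2·0.043²) = 1955.720.
The smallest integer n is 1956.

1956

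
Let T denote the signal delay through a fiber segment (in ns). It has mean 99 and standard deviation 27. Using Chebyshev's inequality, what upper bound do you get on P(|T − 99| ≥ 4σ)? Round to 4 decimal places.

Chebyshev: P(|T − μ| ≥ t) ≤ Var(T)/t².
Var(T) = σ² = 27² = 729.
t = 4·27 = 108.
Bound = 729 / 11664 = 0.0625.

0.0625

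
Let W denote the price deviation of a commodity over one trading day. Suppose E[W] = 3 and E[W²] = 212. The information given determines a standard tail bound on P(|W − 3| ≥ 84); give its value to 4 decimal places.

The first two moments determine the variance, so Chebyshev's inequality is the sharpest standard bound available.
Var(W) = E[W²] − (E[W])² = 212 − 9 = 203.
Chebyshev's inequality: P(|W − μ| ≥ t) ≤ Var(W)/t² = 203/7056 = 0.0288.

0.0288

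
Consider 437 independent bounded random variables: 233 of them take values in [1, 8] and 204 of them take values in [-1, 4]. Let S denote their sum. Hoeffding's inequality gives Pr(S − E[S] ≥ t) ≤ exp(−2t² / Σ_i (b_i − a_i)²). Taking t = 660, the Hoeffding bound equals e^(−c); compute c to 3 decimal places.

Σ(b_i − a_i)² = 233·7² + 204·5² = 16517.
c = 2t² / 16517 = 2·660² / 16517 = 52.7457.

52.746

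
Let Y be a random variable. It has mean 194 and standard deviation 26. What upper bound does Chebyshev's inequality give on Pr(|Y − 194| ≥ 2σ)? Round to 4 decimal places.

0.2500

Chebyshev: Pr(|Y − μ| ≥ t) ≤ Var(Y)/t².
Var(Y) = σ² = 26² = 676.
t = 2·26 = 52.
Bound = 676 / 2704 = 0.2500.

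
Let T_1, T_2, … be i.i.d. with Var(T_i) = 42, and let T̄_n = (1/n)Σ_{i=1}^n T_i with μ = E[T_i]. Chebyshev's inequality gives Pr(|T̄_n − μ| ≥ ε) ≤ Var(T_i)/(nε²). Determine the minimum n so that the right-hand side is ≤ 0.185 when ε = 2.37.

Require 42/(n·2.37²) ≤ 0.185, i.e. n ≥ 42/(0.185·2.37²) = 40.419.
The smallest integer n is 41.

41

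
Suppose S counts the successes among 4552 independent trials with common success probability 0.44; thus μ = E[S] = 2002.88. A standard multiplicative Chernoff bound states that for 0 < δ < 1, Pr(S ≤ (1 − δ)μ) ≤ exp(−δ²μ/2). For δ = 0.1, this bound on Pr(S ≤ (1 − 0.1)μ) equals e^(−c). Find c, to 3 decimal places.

10.014

c = δ²μ/2 = 0.1²·2002.88/2 = 10.0144.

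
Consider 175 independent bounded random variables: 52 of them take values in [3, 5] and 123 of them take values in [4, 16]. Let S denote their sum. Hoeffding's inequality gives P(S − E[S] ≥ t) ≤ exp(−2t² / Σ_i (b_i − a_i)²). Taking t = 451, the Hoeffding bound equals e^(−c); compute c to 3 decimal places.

22.701

Σ(b_i − a_i)² = 52·2² + 123·12² = 17920.
c = 2t² / 17920 = 2·451² / 17920 = 22.7010.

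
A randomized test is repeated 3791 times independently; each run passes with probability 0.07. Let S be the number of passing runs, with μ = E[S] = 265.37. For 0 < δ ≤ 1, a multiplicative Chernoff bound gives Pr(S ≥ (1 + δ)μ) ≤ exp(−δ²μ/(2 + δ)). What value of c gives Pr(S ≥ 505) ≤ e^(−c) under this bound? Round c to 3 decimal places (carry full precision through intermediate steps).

74.539

Write 505 = (1 + δ)μ, so δ = 505/265.37 − 1 = 0.9030034…
Then the exponent is δ²μ/(2 + δ) = (505 − μ)² / (μ·(2 + δ)) = 74.538906.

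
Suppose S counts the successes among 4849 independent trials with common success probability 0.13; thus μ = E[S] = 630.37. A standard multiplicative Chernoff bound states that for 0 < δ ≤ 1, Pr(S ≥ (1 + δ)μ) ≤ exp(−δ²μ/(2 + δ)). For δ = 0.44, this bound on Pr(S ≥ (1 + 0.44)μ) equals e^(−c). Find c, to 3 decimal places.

c = δ²μ/(2 + δ) = 0.44²·630.37/(2 + 0.44) = 50.0162.

50.016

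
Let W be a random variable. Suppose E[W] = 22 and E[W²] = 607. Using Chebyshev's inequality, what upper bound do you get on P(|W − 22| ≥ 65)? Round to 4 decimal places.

Var(W) = E[W²] − (E[W])² = 607 − 484 = 123.
Chebyshev's inequality: P(|W − μ| ≥ t) ≤ Var(W)/t² = 123/4225 = 0.0291.

0.0291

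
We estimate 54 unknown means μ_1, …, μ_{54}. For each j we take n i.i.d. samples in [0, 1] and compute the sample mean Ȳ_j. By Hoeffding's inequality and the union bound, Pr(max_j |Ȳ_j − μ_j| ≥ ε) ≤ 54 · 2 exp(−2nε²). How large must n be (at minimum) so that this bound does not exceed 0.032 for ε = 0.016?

Need 2·54·exp(−2nε²) ≤ 0.032, i.e. exp(−2nε²) ≤ 0.032/108.
So 2nε² ≥ ln(108/0.032) = 8.124151.
Hence n ≥ 8.124151/(2·0.016²) = 15867.482.
The smallest integer n is 15868.

15868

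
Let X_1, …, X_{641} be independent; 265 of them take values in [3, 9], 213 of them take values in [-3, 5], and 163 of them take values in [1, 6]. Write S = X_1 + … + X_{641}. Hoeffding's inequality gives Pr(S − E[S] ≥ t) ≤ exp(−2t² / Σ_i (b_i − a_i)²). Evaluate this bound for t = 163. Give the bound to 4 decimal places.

0.1422

Σ(b_i − a_i)² = 265·6² + 213·8² + 163·5² = 27247.
Exponent = 2·163² / 27247 = 1.95023.
Bound = exp(−1.95023) = 0.14224.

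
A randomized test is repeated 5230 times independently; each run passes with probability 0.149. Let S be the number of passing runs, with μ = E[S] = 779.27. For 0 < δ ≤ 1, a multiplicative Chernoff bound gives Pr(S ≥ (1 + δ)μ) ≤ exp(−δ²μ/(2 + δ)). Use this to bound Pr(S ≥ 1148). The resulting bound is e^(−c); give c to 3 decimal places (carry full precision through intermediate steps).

Write 1148 = (1 + δ)μ, so δ = 1148/779.27 − 1 = 0.4731736…
Then the exponent is δ²μ/(2 + δ) = (1148 − μ)² / (μ·(2 + δ)) = 70.546324.

70.546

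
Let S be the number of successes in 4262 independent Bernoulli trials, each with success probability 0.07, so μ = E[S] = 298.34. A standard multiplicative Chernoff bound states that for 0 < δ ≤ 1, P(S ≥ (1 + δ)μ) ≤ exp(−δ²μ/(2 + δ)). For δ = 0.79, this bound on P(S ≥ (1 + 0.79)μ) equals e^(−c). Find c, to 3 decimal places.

66.736

c = δ²μ/(2 + δ) = 0.79²·298.34/(2 + 0.79) = 66.7362.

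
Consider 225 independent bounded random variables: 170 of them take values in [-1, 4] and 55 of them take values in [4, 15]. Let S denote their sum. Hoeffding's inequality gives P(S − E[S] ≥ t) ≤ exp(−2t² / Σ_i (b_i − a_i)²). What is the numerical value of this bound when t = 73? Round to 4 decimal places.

Σ(b_i − a_i)² = 170·5² + 55·11² = 10905.
Exponent = 2·73² / 10905 = 0.97735.
Bound = exp(−0.97735) = 0.37631.

0.3763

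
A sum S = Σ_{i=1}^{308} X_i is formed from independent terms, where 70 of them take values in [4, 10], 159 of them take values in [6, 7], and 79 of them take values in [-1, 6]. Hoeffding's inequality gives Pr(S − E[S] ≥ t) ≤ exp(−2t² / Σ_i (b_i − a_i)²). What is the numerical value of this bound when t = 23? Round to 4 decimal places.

0.8508

Σ(b_i − a_i)² = 70·6² + 159·1² + 79·7² = 6550.
Exponent = 2·23² / 6550 = 0.16153.
Bound = exp(−0.16153) = 0.85084.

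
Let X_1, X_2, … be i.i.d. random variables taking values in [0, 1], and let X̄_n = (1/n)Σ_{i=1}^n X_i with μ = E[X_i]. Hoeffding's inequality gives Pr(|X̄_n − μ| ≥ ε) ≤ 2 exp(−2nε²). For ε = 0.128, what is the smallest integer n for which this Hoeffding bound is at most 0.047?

115

Require 2·exp(−2nε²) ≤ 0.047, i.e. 2nε² ≥ ln(2/0.047) = 3.750755.
So n ≥ 3.750755 / (2·0.128²) = 114.464.
The smallest integer n is 115.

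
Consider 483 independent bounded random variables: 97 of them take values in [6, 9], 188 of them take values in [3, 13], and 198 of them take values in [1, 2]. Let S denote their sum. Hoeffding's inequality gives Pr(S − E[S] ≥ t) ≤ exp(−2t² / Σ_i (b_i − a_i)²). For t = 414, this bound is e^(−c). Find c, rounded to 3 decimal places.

Σ(b_i − a_i)² = 97·3² + 188·10² + 198·1² = 19871.
c = 2t² / 19871 = 2·414² / 19871 = 17.2509.

17.251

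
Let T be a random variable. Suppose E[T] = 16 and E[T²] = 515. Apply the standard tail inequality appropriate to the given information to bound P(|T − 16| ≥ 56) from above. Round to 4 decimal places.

The first two moments determine the variance, so Chebyshev's inequality is the sharpest standard bound available.
Var(T) = E[T²] − (E[T])² = 515 − 256 = 259.
Chebyshev's inequality: P(|T − μ| ≥ t) ≤ Var(T)/t² = 259/3136 = 0.0826.

0.0826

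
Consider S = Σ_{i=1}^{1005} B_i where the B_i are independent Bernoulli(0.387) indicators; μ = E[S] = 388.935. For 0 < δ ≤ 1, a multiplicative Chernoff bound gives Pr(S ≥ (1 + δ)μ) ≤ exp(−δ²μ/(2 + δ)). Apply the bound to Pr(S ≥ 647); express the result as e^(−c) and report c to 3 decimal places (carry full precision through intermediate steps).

64.287

Write 647 = (1 + δ)μ, so δ = 647/388.935 − 1 = 0.663517…
Then the exponent is δ²μ/(2 + δ) = (647 − μ)² / (μ·(2 + δ)) = 64.287377.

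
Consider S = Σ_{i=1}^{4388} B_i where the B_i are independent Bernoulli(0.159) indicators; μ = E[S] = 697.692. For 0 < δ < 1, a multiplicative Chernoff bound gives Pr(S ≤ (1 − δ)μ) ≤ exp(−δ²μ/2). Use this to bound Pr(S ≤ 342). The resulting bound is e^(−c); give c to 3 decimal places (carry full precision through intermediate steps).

90.668

Write 342 = (1 − δ)μ, so δ = 1 − 342/697.692 = 0.5098124…
Then the exponent is δ²μ/2 = (μ − 342)²/(2μ) = 90.668088.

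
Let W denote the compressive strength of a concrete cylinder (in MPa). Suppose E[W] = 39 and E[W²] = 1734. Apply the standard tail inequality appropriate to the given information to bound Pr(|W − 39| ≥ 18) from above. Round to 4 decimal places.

0.6574

The first two moments determine the variance, so Chebyshev's inequality is the sharpest standard bound available.
Var(W) = E[W²] − (E[W])² = 1734 − 1521 = 213.
Chebyshev's inequality: Pr(|W − μ| ≥ t) ≤ Var(W)/t² = 213/324 = 0.6574.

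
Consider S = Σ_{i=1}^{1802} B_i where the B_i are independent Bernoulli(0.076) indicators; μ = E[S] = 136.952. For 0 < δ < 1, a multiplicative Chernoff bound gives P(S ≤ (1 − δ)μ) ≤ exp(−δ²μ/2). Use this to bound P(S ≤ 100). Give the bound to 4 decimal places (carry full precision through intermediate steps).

Write 100 = (1 − δ)μ, so δ = 1 − 100/136.952 = 0.2698172…
Then the exponent is δ²μ/2 = (μ − 100)²/(2μ) = 4.985142.
Bound = exp(−4.985142) = 0.00684.

0.0068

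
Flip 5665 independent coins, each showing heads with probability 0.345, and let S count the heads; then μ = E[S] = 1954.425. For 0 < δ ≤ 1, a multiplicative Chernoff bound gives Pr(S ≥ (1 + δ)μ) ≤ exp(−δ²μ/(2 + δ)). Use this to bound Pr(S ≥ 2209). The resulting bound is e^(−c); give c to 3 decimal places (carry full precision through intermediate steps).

Write 2209 = (1 + δ)μ, so δ = 2209/1954.425 − 1 = 0.1302557…
Then the exponent is δ²μ/(2 + δ) = (2209 − μ)² / (μ·(2 + δ)) = 15.566134.

15.566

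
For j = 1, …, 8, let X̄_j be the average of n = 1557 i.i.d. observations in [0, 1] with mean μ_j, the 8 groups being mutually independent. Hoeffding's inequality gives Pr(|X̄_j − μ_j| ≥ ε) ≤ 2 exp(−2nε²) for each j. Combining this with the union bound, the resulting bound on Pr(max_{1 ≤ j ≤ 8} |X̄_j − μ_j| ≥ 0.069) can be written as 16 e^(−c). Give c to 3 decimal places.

14.826

Union bound over the 8 events: Pr(max_{1 ≤ j ≤ 8} |X̄_j − μ_j| ≥ 0.069) ≤ 8·2·exp(−2nε²) = 16 exp(−2·1557·0.069²).
So c = 2·1557·0.069² = 14.8258.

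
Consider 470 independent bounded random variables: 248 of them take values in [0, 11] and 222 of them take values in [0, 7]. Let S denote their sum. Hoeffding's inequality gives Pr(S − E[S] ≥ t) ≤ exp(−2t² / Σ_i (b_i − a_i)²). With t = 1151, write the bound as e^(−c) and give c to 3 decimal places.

64.805

Σ(b_i − a_i)² = 248·11² + 222·7² = 40886.
c = 2t² / 40886 = 2·1151² / 40886 = 64.8046.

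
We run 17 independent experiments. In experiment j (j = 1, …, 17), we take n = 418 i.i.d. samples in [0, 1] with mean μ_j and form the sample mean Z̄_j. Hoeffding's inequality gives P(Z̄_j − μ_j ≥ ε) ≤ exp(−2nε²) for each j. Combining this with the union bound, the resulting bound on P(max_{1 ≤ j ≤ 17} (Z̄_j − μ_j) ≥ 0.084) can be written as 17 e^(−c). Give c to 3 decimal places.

Union bound over the 17 events: P(max_{1 ≤ j ≤ 17} (Z̄_j − μ_j) ≥ 0.084) ≤ 17·exp(−2nε²) = 17 exp(−2·418·0.084²).
So c = 2·418·0.084² = 5.8988.

5.899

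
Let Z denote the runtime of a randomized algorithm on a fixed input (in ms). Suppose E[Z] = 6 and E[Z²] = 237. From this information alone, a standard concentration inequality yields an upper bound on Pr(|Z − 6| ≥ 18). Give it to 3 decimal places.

The first two moments determine the variance, so Chebyshev's inequality is the sharpest standard bound available.
Var(Z) = E[Z²] − (E[Z])² = 237 − 36 = 201.
Chebyshev's inequality: Pr(|Z − μ| ≥ t) ≤ Var(Z)/t² = 201/324 = 0.6204.

0.620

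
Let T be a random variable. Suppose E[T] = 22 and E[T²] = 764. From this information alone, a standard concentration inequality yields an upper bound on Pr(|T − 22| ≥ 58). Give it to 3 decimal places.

0.083

The first two moments determine the variance, so Chebyshev's inequality is the sharpest standard bound available.
Var(T) = E[T²] − (E[T])² = 764 − 484 = 280.
Chebyshev's inequality: Pr(|T − μ| ≥ t) ≤ Var(T)/t² = 280/3364 = 0.0832.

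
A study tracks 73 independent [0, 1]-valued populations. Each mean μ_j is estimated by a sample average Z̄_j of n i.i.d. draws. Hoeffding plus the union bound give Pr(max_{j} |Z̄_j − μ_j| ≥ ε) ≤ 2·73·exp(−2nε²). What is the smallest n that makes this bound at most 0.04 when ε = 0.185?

Need 2·73·exp(−2nε²) ≤ 0.04, i.e. exp(−2nε²) ≤ 0.04/146.
So 2nε² ≥ ln(146/0.04) = 8.202482.
Hence n ≥ 8.202482/(2·0.185²) = 119.832.
The smallest integer n is 120.

120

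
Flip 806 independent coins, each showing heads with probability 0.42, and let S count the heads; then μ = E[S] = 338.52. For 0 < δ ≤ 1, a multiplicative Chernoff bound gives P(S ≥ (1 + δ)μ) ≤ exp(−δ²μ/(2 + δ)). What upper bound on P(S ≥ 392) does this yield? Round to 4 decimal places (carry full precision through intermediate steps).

Write 392 = (1 + δ)μ, so δ = 392/338.52 − 1 = 0.1579818…
Then the exponent is δ²μ/(2 + δ) = (392 − μ)² / (μ·(2 + δ)) = 3.915171.
Bound = exp(−3.915171) = 0.01994.

0.0199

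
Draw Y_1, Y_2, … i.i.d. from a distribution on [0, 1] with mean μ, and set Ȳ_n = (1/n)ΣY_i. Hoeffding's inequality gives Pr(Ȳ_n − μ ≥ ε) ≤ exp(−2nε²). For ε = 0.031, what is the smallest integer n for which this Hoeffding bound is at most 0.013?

2260

Require exp(−2nε²) ≤ 0.013, i.e. 2nε² ≥ ln(1/0.013) = 4.342806.
So n ≥ 4.342806 / (2·0.031²) = 2259.524.
The smallest integer n is 2260.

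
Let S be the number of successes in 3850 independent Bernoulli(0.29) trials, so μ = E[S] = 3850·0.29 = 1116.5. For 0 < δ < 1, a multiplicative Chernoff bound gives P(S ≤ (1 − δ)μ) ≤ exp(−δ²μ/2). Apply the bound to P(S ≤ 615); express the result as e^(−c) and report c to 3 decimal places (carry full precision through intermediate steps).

112.630

Write 615 = (1 − δ)μ, so δ = 1 − 615/1116.5 = 0.4491715…
Then the exponent is δ²μ/2 = (μ − 615)²/(2μ) = 112.629758.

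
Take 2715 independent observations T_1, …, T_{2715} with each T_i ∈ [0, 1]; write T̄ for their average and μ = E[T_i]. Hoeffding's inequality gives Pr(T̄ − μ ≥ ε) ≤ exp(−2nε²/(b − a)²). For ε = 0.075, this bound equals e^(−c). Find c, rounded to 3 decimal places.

c = 2nε²/(b − a)² = 2·2715·0.075² / 1² = 30.5437.

30.544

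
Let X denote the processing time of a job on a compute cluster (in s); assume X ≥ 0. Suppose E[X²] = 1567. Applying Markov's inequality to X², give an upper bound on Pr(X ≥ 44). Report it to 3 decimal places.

Since X ≥ 0, the event {X ≥ 44} is the same as {X² ≥ 1936}.
Markov's inequality applied to X² gives Pr(X² ≥ 1936) ≤ E[X²]/1936 = 1567/1936 = 0.8094.

0.809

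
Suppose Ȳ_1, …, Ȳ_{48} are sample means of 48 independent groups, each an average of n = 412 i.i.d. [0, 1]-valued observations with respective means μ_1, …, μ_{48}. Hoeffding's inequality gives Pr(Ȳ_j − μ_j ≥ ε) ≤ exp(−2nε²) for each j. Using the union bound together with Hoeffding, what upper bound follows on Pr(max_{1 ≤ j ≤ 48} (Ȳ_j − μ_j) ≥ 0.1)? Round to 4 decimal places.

Per-experiment Hoeffding bound: exp(−2·412·0.1²) = exp(−8.24000) = 0.00026388.
Union bound over 48 events: 48·0.00026388 = 0.01267.

0.0127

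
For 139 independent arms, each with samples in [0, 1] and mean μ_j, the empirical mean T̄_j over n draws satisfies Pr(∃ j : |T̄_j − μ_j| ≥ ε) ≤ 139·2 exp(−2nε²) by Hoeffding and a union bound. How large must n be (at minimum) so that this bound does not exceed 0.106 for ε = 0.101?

386

Need 2·139·exp(−2nε²) ≤ 0.106, i.e. exp(−2nε²) ≤ 0.106/278.
So 2nε² ≥ ln(278/0.106) = 7.871937.
Hence n ≥ 7.871937/(2·0.101²) = 385.841.
The smallest integer n is 386.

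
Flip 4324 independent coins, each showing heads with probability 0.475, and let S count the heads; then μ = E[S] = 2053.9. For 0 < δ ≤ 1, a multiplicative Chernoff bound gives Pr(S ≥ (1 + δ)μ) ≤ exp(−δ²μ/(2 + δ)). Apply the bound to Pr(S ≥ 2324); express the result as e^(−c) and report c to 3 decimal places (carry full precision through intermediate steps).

Write 2324 = (1 + δ)μ, so δ = 2324/2053.9 − 1 = 0.1315059…
Then the exponent is δ²μ/(2 + δ) = (2324 − μ)² / (μ·(2 + δ)) = 16.664156.

16.664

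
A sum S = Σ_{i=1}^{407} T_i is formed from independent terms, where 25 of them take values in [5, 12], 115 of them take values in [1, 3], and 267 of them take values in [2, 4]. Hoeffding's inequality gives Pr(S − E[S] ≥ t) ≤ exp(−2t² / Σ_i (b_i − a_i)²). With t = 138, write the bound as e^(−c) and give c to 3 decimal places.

Σ(b_i − a_i)² = 25·7² + 115·2² + 267·2² = 2753.
c = 2t² / 2753 = 2·138² / 2753 = 13.8351.

13.835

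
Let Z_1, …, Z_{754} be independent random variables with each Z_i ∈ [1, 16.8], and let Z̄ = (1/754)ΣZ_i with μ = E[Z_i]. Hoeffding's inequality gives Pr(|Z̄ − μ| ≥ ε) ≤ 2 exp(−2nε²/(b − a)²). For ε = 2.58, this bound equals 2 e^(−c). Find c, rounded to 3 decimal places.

c = 2nε²/(b − a)² = 2·754·2.58² / 15.8² = 40.2093.

40.209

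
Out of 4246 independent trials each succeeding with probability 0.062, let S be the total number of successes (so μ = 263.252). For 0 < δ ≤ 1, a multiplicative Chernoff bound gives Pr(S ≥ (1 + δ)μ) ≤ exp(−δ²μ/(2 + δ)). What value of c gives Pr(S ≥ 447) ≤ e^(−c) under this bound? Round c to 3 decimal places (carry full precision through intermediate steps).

Write 447 = (1 + δ)μ, so δ = 447/263.252 − 1 = 0.6979928…
Then the exponent is δ²μ/(2 + δ) = (447 − μ)² / (μ·(2 + δ)) = 47.537110.

47.537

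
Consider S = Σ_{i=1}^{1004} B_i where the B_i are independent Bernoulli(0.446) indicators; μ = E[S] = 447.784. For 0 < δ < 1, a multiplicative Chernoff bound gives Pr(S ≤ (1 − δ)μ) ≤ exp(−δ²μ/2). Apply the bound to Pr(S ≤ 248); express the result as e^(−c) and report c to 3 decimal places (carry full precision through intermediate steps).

Write 248 = (1 − δ)μ, so δ = 1 − 248/447.784 = 0.4461615…
Then the exponent is δ²μ/2 = (μ − 248)²/(2μ) = 44.567969.

44.568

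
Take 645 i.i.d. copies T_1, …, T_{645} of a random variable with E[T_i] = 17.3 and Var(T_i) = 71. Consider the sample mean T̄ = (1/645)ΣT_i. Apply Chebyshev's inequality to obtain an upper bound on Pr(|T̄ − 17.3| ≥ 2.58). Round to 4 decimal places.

0.0165

Var(T̄) = Var(T_i)/n = 71/645 = 0.11008.
Chebyshev: Pr(|T̄ − 17.3| ≥ 2.58) ≤ Var(T̄)/(2.58)² = 71/(645·2.58²) = 0.0165.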